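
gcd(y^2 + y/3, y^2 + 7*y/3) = y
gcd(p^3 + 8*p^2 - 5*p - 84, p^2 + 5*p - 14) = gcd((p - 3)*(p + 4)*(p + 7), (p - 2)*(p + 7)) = p + 7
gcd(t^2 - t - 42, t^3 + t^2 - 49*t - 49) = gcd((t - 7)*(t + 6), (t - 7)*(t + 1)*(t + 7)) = t - 7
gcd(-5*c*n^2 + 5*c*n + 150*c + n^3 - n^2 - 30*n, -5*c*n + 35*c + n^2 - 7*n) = 5*c - n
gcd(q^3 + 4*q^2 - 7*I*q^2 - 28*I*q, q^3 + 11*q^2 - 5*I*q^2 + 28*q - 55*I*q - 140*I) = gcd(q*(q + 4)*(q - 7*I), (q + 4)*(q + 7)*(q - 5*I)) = q + 4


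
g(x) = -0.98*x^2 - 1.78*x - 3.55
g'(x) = -1.96*x - 1.78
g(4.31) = -29.43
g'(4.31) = -10.23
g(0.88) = -5.88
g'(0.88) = -3.50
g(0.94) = -6.09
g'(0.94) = -3.62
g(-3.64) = -10.06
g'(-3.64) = 5.35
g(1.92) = -10.58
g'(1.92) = -5.54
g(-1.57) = -3.17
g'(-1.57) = 1.30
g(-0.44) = -2.96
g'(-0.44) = -0.92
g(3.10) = -18.49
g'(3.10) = -7.86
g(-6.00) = -28.15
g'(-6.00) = 9.98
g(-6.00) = -28.15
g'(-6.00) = 9.98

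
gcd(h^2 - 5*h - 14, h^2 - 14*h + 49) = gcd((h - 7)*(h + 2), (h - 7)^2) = h - 7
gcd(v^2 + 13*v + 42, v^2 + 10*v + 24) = v + 6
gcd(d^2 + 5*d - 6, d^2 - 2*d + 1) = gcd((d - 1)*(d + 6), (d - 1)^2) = d - 1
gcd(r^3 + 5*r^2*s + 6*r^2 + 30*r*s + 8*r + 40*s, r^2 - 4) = r + 2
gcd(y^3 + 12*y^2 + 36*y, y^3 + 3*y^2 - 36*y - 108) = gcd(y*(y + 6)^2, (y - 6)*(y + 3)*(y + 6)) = y + 6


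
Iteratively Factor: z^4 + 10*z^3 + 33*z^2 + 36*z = (z + 4)*(z^3 + 6*z^2 + 9*z) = z*(z + 4)*(z^2 + 6*z + 9) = z*(z + 3)*(z + 4)*(z + 3)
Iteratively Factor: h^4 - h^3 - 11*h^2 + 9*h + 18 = (h + 1)*(h^3 - 2*h^2 - 9*h + 18) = (h + 1)*(h + 3)*(h^2 - 5*h + 6) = (h - 3)*(h + 1)*(h + 3)*(h - 2)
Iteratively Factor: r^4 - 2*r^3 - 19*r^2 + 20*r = (r - 1)*(r^3 - r^2 - 20*r) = (r - 1)*(r + 4)*(r^2 - 5*r) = r*(r - 1)*(r + 4)*(r - 5)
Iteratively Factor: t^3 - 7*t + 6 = (t + 3)*(t^2 - 3*t + 2) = (t - 2)*(t + 3)*(t - 1)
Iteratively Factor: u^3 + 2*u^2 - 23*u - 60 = (u - 5)*(u^2 + 7*u + 12) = (u - 5)*(u + 4)*(u + 3)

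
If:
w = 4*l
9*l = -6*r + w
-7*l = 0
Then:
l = 0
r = 0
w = 0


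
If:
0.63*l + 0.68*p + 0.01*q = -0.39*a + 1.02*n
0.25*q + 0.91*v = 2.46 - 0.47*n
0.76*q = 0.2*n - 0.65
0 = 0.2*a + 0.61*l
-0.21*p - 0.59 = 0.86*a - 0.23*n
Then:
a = 0.177987616803824*v - 1.26068741711637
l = 0.413340136759466 - 0.0583565956733849*v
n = 4.99042239685658 - 1.69842829076621*v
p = 7.8189920476052 - 2.58908503489294*v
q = 0.458005893909627 - 0.446954813359528*v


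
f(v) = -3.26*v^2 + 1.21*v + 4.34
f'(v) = 1.21 - 6.52*v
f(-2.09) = -12.43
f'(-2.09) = 14.84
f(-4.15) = -56.83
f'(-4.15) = 28.27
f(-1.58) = -5.71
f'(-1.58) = 11.51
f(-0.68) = 2.01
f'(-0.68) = 5.64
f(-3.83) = -48.11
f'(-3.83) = 26.18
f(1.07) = 1.90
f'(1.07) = -5.77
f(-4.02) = -53.21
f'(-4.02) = 27.42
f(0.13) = 4.44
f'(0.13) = 0.36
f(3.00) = -21.37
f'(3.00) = -18.35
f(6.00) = -105.76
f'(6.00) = -37.91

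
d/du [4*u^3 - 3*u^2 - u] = 12*u^2 - 6*u - 1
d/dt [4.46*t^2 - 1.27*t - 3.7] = 8.92*t - 1.27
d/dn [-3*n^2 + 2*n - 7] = 2 - 6*n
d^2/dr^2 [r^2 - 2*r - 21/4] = 2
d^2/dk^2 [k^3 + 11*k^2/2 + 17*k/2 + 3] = 6*k + 11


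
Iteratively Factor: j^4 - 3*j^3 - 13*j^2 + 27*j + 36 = (j - 3)*(j^3 - 13*j - 12) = (j - 4)*(j - 3)*(j^2 + 4*j + 3) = (j - 4)*(j - 3)*(j + 1)*(j + 3)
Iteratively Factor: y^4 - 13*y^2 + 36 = (y - 2)*(y^3 + 2*y^2 - 9*y - 18) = (y - 3)*(y - 2)*(y^2 + 5*y + 6) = (y - 3)*(y - 2)*(y + 3)*(y + 2)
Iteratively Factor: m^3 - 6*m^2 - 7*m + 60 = (m - 5)*(m^2 - m - 12) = (m - 5)*(m - 4)*(m + 3)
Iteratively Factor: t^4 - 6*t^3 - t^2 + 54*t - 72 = (t - 3)*(t^3 - 3*t^2 - 10*t + 24) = (t - 3)*(t - 2)*(t^2 - t - 12) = (t - 3)*(t - 2)*(t + 3)*(t - 4)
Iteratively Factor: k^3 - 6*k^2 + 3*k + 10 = (k - 5)*(k^2 - k - 2) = (k - 5)*(k + 1)*(k - 2)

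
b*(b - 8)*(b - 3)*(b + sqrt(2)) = b^4 - 11*b^3 + sqrt(2)*b^3 - 11*sqrt(2)*b^2 + 24*b^2 + 24*sqrt(2)*b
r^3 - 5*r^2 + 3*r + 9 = (r - 3)^2*(r + 1)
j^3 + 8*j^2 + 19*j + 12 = (j + 1)*(j + 3)*(j + 4)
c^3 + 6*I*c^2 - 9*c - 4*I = (c + I)^2*(c + 4*I)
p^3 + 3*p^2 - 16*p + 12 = (p - 2)*(p - 1)*(p + 6)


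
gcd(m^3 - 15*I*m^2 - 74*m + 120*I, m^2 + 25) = m - 5*I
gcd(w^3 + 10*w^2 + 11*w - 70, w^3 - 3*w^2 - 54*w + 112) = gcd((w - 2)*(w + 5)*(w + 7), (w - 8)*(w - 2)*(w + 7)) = w^2 + 5*w - 14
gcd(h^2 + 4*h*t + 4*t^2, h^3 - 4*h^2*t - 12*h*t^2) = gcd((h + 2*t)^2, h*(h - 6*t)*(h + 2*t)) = h + 2*t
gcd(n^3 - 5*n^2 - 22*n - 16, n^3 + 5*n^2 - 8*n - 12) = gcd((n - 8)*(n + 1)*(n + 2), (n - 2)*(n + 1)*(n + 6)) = n + 1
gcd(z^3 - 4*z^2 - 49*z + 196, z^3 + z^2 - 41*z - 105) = z - 7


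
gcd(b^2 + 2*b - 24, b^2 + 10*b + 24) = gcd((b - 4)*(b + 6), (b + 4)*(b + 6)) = b + 6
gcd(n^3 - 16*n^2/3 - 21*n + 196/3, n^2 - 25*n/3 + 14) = n - 7/3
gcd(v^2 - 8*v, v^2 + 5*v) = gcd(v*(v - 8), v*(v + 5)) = v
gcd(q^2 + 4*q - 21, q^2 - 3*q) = q - 3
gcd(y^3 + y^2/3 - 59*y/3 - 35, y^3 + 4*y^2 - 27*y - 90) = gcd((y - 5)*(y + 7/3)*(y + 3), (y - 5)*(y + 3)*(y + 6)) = y^2 - 2*y - 15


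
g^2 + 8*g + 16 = (g + 4)^2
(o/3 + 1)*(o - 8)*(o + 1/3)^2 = o^4/3 - 13*o^3/9 - 245*o^2/27 - 149*o/27 - 8/9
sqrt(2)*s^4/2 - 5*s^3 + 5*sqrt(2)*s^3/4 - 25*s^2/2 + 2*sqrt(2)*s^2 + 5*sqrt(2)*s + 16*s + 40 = (s + 5/2)*(s - 4*sqrt(2))*(s - 2*sqrt(2))*(sqrt(2)*s/2 + 1)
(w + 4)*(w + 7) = w^2 + 11*w + 28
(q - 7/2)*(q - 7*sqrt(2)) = q^2 - 7*sqrt(2)*q - 7*q/2 + 49*sqrt(2)/2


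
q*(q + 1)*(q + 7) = q^3 + 8*q^2 + 7*q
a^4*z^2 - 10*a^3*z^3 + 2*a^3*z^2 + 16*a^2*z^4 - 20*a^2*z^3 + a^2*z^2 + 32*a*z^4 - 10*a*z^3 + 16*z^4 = (a - 8*z)*(a - 2*z)*(a*z + z)^2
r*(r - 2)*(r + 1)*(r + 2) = r^4 + r^3 - 4*r^2 - 4*r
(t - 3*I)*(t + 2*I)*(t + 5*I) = t^3 + 4*I*t^2 + 11*t + 30*I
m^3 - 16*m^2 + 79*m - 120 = (m - 8)*(m - 5)*(m - 3)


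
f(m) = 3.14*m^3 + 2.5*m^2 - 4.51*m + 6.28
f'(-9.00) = 713.51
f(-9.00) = -2039.69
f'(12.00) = 1411.97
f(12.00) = 5738.08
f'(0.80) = 5.52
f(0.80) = 5.88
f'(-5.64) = 266.94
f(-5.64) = -452.09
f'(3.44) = 124.16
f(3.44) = 148.17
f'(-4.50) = 163.74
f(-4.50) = -208.93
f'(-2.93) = 61.71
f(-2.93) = -38.03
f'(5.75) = 335.69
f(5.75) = 659.95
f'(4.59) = 216.90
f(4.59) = 341.90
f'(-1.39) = 6.74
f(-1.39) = 8.95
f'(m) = 9.42*m^2 + 5.0*m - 4.51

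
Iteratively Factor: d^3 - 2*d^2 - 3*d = (d + 1)*(d^2 - 3*d) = d*(d + 1)*(d - 3)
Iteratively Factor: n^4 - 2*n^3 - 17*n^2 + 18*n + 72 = (n + 3)*(n^3 - 5*n^2 - 2*n + 24) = (n - 3)*(n + 3)*(n^2 - 2*n - 8) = (n - 3)*(n + 2)*(n + 3)*(n - 4)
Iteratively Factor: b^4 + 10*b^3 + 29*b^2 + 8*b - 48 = (b - 1)*(b^3 + 11*b^2 + 40*b + 48) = (b - 1)*(b + 4)*(b^2 + 7*b + 12) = (b - 1)*(b + 3)*(b + 4)*(b + 4)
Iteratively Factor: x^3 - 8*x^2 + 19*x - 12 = (x - 1)*(x^2 - 7*x + 12) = (x - 3)*(x - 1)*(x - 4)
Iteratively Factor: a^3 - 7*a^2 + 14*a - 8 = (a - 1)*(a^2 - 6*a + 8) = (a - 2)*(a - 1)*(a - 4)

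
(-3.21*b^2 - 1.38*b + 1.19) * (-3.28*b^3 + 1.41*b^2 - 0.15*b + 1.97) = 10.5288*b^5 + 0.000300000000000189*b^4 - 5.3675*b^3 - 4.4388*b^2 - 2.8971*b + 2.3443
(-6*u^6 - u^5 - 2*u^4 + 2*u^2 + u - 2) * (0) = 0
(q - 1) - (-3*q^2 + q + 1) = 3*q^2 - 2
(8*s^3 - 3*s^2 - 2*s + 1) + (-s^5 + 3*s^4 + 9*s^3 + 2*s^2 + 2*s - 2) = -s^5 + 3*s^4 + 17*s^3 - s^2 - 1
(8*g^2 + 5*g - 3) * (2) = 16*g^2 + 10*g - 6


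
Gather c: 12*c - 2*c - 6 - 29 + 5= 10*c - 30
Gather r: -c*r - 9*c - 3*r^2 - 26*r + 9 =-9*c - 3*r^2 + r*(-c - 26) + 9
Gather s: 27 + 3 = 30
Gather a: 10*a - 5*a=5*a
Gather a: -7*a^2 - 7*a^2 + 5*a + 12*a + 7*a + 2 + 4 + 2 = -14*a^2 + 24*a + 8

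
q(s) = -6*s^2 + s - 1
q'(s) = 1 - 12*s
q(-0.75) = -5.12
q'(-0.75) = 10.00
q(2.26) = -29.39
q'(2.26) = -26.12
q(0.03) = -0.98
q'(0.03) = 0.64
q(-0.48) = -2.86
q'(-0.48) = 6.76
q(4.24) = -104.63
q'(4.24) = -49.88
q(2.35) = -31.78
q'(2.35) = -27.20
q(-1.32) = -12.77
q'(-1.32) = 16.84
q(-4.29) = -115.71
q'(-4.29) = 52.48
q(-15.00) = -1366.00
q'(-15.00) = 181.00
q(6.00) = -211.00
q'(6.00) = -71.00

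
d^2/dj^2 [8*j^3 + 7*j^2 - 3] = 48*j + 14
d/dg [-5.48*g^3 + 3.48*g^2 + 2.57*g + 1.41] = -16.44*g^2 + 6.96*g + 2.57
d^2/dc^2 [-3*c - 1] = 0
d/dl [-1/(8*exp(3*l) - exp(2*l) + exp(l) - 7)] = (24*exp(2*l) - 2*exp(l) + 1)*exp(l)/(8*exp(3*l) - exp(2*l) + exp(l) - 7)^2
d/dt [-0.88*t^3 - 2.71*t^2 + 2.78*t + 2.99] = -2.64*t^2 - 5.42*t + 2.78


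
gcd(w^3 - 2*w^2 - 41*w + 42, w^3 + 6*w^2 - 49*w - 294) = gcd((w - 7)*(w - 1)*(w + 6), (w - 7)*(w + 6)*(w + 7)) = w^2 - w - 42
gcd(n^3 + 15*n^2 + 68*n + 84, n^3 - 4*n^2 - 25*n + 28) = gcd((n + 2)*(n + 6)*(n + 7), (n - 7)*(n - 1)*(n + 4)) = 1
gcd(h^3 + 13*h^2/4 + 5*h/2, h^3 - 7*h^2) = h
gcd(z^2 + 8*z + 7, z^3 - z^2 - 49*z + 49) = z + 7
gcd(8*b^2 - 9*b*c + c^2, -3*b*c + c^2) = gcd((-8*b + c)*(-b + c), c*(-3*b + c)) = 1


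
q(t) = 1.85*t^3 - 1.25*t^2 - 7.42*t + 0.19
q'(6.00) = 177.38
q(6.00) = 310.27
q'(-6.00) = 207.38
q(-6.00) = -399.89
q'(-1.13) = 2.49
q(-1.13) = 4.31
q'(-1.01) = 0.77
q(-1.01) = 4.50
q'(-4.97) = 142.09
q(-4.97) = -220.92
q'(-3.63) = 74.79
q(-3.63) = -77.84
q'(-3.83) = 83.57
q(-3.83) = -93.66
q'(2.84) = 30.24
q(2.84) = 11.41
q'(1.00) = -4.37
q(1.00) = -6.63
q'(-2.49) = 33.22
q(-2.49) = -17.65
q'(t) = 5.55*t^2 - 2.5*t - 7.42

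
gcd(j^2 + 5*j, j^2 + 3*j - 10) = j + 5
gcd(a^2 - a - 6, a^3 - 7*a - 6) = a^2 - a - 6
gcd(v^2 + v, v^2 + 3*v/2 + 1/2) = v + 1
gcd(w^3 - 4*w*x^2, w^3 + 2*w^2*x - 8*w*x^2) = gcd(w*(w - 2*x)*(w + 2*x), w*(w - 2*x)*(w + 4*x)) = -w^2 + 2*w*x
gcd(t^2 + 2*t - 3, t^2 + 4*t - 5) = t - 1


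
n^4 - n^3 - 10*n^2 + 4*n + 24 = (n - 3)*(n - 2)*(n + 2)^2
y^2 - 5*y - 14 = (y - 7)*(y + 2)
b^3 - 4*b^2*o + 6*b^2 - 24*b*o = b*(b + 6)*(b - 4*o)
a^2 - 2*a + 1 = (a - 1)^2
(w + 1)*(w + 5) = w^2 + 6*w + 5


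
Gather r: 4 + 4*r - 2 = 4*r + 2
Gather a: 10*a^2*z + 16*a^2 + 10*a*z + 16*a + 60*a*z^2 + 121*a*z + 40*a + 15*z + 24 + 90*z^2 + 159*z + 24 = a^2*(10*z + 16) + a*(60*z^2 + 131*z + 56) + 90*z^2 + 174*z + 48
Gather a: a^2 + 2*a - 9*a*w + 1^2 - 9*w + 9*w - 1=a^2 + a*(2 - 9*w)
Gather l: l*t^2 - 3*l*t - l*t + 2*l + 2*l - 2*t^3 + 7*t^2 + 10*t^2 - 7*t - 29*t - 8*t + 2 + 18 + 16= l*(t^2 - 4*t + 4) - 2*t^3 + 17*t^2 - 44*t + 36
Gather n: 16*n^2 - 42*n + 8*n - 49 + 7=16*n^2 - 34*n - 42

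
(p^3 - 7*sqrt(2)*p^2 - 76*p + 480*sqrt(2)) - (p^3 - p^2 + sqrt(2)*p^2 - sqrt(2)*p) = -8*sqrt(2)*p^2 + p^2 - 76*p + sqrt(2)*p + 480*sqrt(2)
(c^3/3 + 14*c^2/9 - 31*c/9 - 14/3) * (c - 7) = c^4/3 - 7*c^3/9 - 43*c^2/3 + 175*c/9 + 98/3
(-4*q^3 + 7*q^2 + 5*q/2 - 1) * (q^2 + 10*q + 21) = -4*q^5 - 33*q^4 - 23*q^3/2 + 171*q^2 + 85*q/2 - 21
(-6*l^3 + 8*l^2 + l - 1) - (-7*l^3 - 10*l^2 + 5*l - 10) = l^3 + 18*l^2 - 4*l + 9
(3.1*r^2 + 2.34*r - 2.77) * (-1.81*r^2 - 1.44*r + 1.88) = -5.611*r^4 - 8.6994*r^3 + 7.4721*r^2 + 8.388*r - 5.2076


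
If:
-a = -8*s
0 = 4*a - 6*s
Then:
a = 0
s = 0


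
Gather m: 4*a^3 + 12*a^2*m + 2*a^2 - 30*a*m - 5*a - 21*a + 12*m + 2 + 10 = 4*a^3 + 2*a^2 - 26*a + m*(12*a^2 - 30*a + 12) + 12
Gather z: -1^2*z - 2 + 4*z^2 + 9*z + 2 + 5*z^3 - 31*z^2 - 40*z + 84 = 5*z^3 - 27*z^2 - 32*z + 84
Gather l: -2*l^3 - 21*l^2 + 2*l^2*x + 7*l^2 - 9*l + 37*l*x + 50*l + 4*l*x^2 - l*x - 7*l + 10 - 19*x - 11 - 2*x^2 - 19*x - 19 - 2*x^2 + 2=-2*l^3 + l^2*(2*x - 14) + l*(4*x^2 + 36*x + 34) - 4*x^2 - 38*x - 18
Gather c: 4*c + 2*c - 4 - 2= 6*c - 6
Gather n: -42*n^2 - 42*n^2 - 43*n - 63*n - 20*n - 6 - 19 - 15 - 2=-84*n^2 - 126*n - 42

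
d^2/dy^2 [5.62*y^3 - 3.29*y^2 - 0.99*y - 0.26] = 33.72*y - 6.58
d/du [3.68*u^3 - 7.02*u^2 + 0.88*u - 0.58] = 11.04*u^2 - 14.04*u + 0.88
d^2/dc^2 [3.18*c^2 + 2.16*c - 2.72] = 6.36000000000000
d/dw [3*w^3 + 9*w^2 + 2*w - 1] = 9*w^2 + 18*w + 2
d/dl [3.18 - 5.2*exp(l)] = -5.2*exp(l)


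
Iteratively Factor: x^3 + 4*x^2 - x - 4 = (x - 1)*(x^2 + 5*x + 4) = (x - 1)*(x + 4)*(x + 1)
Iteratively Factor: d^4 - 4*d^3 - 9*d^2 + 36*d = (d)*(d^3 - 4*d^2 - 9*d + 36) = d*(d - 4)*(d^2 - 9) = d*(d - 4)*(d + 3)*(d - 3)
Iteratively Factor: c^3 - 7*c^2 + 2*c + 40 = (c - 5)*(c^2 - 2*c - 8) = (c - 5)*(c + 2)*(c - 4)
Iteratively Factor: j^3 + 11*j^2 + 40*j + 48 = (j + 4)*(j^2 + 7*j + 12) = (j + 4)^2*(j + 3)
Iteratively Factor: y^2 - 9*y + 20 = (y - 5)*(y - 4)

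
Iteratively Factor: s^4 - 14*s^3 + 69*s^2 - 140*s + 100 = (s - 2)*(s^3 - 12*s^2 + 45*s - 50) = (s - 5)*(s - 2)*(s^2 - 7*s + 10) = (s - 5)^2*(s - 2)*(s - 2)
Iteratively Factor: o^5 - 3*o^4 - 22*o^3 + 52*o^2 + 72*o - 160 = (o - 5)*(o^4 + 2*o^3 - 12*o^2 - 8*o + 32) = (o - 5)*(o + 4)*(o^3 - 2*o^2 - 4*o + 8) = (o - 5)*(o + 2)*(o + 4)*(o^2 - 4*o + 4) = (o - 5)*(o - 2)*(o + 2)*(o + 4)*(o - 2)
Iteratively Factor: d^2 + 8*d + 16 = (d + 4)*(d + 4)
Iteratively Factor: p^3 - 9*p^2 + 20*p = (p)*(p^2 - 9*p + 20) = p*(p - 5)*(p - 4)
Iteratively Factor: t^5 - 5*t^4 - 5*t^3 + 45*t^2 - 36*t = (t - 3)*(t^4 - 2*t^3 - 11*t^2 + 12*t) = (t - 4)*(t - 3)*(t^3 + 2*t^2 - 3*t) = (t - 4)*(t - 3)*(t + 3)*(t^2 - t) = (t - 4)*(t - 3)*(t - 1)*(t + 3)*(t)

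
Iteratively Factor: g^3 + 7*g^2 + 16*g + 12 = (g + 3)*(g^2 + 4*g + 4) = (g + 2)*(g + 3)*(g + 2)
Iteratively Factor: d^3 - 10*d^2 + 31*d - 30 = (d - 3)*(d^2 - 7*d + 10) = (d - 5)*(d - 3)*(d - 2)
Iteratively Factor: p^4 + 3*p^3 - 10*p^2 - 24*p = (p + 4)*(p^3 - p^2 - 6*p) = (p - 3)*(p + 4)*(p^2 + 2*p) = p*(p - 3)*(p + 4)*(p + 2)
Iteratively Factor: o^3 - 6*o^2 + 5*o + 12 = (o - 3)*(o^2 - 3*o - 4) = (o - 3)*(o + 1)*(o - 4)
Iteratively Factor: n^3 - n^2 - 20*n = (n - 5)*(n^2 + 4*n) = n*(n - 5)*(n + 4)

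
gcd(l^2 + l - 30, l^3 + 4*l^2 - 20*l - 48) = l + 6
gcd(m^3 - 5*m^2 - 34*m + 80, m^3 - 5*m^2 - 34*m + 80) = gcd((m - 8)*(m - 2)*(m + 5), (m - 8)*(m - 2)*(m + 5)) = m^3 - 5*m^2 - 34*m + 80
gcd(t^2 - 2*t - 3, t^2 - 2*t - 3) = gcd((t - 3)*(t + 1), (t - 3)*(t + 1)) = t^2 - 2*t - 3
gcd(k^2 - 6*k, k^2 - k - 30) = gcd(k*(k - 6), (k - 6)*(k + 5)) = k - 6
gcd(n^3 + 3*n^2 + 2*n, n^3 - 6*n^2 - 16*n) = n^2 + 2*n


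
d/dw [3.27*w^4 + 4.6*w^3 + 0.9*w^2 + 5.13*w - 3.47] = 13.08*w^3 + 13.8*w^2 + 1.8*w + 5.13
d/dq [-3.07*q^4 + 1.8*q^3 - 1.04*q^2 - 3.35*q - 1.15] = -12.28*q^3 + 5.4*q^2 - 2.08*q - 3.35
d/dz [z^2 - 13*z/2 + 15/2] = 2*z - 13/2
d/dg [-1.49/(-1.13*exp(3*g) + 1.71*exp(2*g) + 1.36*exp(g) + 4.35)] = (-5.0511*exp(2*g) + 5.0958*exp(g) + 2.0264)*exp(g)/(-1.13*exp(3*g) + 1.71*exp(2*g) + 1.36*exp(g) + 4.35)^2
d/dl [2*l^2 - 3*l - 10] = 4*l - 3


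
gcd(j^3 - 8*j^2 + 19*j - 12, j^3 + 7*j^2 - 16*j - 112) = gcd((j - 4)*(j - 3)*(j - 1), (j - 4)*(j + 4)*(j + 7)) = j - 4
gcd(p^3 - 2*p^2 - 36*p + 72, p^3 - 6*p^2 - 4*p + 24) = p^2 - 8*p + 12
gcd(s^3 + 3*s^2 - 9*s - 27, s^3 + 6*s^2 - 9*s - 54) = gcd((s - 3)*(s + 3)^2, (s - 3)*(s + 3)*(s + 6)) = s^2 - 9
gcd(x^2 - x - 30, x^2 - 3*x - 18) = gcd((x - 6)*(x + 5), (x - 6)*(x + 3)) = x - 6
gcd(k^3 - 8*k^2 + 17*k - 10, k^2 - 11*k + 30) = k - 5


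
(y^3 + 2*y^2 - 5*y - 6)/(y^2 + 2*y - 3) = (y^2 - y - 2)/(y - 1)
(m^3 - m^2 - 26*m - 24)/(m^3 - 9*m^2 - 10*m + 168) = (m + 1)/(m - 7)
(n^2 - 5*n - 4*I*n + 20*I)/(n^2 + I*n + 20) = (n - 5)/(n + 5*I)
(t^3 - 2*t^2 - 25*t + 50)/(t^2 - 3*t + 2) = (t^2 - 25)/(t - 1)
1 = 1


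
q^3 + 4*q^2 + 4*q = q*(q + 2)^2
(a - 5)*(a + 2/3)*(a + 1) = a^3 - 10*a^2/3 - 23*a/3 - 10/3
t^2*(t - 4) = t^3 - 4*t^2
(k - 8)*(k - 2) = k^2 - 10*k + 16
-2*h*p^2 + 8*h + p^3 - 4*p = (-2*h + p)*(p - 2)*(p + 2)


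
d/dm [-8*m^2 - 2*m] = -16*m - 2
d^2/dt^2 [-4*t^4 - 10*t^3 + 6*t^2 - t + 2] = -48*t^2 - 60*t + 12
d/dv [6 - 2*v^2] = -4*v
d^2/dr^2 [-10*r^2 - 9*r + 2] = -20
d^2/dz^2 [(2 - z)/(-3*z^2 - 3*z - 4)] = 6*((1 - 3*z)*(3*z^2 + 3*z + 4) + 3*(z - 2)*(2*z + 1)^2)/(3*z^2 + 3*z + 4)^3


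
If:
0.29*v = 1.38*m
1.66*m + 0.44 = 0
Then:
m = -0.27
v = -1.26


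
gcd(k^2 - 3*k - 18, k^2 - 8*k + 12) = k - 6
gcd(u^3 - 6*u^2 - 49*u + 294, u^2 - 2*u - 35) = u - 7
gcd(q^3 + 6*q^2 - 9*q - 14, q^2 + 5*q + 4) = q + 1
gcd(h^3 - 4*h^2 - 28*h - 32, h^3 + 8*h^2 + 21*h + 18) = h + 2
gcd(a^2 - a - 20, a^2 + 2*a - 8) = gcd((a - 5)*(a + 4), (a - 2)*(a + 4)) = a + 4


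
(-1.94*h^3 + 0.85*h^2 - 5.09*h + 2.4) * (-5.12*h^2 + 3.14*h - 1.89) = 9.9328*h^5 - 10.4436*h^4 + 32.3964*h^3 - 29.8771*h^2 + 17.1561*h - 4.536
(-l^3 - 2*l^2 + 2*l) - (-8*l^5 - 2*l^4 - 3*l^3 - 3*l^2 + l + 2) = 8*l^5 + 2*l^4 + 2*l^3 + l^2 + l - 2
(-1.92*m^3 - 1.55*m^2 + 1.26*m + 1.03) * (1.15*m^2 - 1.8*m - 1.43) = -2.208*m^5 + 1.6735*m^4 + 6.9846*m^3 + 1.133*m^2 - 3.6558*m - 1.4729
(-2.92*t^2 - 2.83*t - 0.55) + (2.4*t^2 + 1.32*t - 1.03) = -0.52*t^2 - 1.51*t - 1.58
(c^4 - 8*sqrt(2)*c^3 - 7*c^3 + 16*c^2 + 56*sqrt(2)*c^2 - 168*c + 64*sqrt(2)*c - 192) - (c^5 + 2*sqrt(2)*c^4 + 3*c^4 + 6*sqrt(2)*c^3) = -c^5 - 2*sqrt(2)*c^4 - 2*c^4 - 14*sqrt(2)*c^3 - 7*c^3 + 16*c^2 + 56*sqrt(2)*c^2 - 168*c + 64*sqrt(2)*c - 192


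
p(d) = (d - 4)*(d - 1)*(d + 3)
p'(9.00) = 196.00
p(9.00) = 480.00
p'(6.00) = 73.00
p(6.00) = 90.00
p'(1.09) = -11.80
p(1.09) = -1.07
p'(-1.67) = 4.05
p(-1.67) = 20.13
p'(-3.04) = 28.88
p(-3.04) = -1.14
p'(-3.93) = 51.05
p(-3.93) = -36.36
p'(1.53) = -10.10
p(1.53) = -5.93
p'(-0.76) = -6.23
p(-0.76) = 18.77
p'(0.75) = -12.31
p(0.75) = 3.05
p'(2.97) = 3.58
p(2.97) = -12.11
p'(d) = (d - 4)*(d - 1) + (d - 4)*(d + 3) + (d - 1)*(d + 3) = 3*d^2 - 4*d - 11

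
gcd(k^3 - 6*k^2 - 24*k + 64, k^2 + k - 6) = k - 2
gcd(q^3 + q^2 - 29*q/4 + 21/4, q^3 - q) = q - 1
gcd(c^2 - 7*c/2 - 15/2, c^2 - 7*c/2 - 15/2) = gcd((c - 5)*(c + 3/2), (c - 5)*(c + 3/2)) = c^2 - 7*c/2 - 15/2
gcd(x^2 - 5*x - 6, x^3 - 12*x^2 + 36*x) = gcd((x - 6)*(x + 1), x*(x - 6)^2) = x - 6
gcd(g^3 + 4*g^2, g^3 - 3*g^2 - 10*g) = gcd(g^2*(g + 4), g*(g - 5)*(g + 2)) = g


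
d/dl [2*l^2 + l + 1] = 4*l + 1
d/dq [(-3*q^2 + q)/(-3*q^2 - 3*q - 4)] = 4*(3*q^2 + 6*q - 1)/(9*q^4 + 18*q^3 + 33*q^2 + 24*q + 16)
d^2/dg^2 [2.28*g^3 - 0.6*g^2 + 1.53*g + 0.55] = 13.68*g - 1.2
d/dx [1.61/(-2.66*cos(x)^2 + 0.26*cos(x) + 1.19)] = (0.4186 - 8.5652*cos(x))*sin(x)/(-2.66*cos(x)^2 + 0.26*cos(x) + 1.19)^2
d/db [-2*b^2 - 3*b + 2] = -4*b - 3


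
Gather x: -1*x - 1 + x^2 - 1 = x^2 - x - 2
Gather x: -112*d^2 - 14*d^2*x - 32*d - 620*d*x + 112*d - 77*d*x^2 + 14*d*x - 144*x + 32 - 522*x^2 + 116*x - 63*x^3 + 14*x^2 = -112*d^2 + 80*d - 63*x^3 + x^2*(-77*d - 508) + x*(-14*d^2 - 606*d - 28) + 32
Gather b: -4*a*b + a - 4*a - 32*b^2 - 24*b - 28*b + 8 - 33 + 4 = -3*a - 32*b^2 + b*(-4*a - 52) - 21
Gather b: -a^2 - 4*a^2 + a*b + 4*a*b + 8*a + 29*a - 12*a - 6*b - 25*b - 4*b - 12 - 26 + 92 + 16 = -5*a^2 + 25*a + b*(5*a - 35) + 70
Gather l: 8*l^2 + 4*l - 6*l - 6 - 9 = 8*l^2 - 2*l - 15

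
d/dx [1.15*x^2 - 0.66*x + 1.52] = 2.3*x - 0.66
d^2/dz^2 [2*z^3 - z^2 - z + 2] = 12*z - 2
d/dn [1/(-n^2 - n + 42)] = (2*n + 1)/(n^2 + n - 42)^2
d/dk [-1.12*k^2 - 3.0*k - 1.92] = -2.24*k - 3.0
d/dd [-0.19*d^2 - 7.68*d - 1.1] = -0.38*d - 7.68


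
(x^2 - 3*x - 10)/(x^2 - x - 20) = (x + 2)/(x + 4)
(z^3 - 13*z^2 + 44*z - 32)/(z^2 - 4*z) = z - 9 + 8/z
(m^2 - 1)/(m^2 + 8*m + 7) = (m - 1)/(m + 7)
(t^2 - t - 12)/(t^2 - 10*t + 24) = (t + 3)/(t - 6)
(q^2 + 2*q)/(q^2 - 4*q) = (q + 2)/(q - 4)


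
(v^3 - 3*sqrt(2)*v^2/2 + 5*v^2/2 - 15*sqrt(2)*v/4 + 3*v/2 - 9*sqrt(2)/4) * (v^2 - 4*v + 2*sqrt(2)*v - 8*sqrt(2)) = v^5 - 3*v^4/2 + sqrt(2)*v^4/2 - 29*v^3/2 - 3*sqrt(2)*v^3/4 - 17*sqrt(2)*v^2/4 + 3*v^2 - 3*sqrt(2)*v + 51*v + 36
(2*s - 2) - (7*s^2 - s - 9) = -7*s^2 + 3*s + 7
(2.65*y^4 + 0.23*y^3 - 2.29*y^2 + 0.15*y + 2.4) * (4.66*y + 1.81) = 12.349*y^5 + 5.8683*y^4 - 10.2551*y^3 - 3.4459*y^2 + 11.4555*y + 4.344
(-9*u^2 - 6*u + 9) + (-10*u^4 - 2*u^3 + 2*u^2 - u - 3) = -10*u^4 - 2*u^3 - 7*u^2 - 7*u + 6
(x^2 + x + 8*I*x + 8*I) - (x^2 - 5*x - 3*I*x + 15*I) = 6*x + 11*I*x - 7*I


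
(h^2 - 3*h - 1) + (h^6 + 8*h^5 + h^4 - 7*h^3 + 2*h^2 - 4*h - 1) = h^6 + 8*h^5 + h^4 - 7*h^3 + 3*h^2 - 7*h - 2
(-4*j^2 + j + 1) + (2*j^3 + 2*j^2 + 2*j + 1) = 2*j^3 - 2*j^2 + 3*j + 2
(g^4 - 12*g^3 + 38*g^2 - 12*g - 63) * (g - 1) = g^5 - 13*g^4 + 50*g^3 - 50*g^2 - 51*g + 63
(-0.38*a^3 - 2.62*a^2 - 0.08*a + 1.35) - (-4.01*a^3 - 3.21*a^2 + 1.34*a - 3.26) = 3.63*a^3 + 0.59*a^2 - 1.42*a + 4.61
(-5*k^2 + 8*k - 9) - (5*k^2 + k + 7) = -10*k^2 + 7*k - 16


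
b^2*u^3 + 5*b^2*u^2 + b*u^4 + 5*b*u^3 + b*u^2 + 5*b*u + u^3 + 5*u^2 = u*(b + u)*(u + 5)*(b*u + 1)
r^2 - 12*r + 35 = (r - 7)*(r - 5)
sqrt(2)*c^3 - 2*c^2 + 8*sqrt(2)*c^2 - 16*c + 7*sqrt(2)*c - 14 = (c + 7)*(c - sqrt(2))*(sqrt(2)*c + sqrt(2))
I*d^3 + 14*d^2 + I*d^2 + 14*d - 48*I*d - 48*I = (d - 8*I)*(d - 6*I)*(I*d + I)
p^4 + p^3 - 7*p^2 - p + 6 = (p - 2)*(p - 1)*(p + 1)*(p + 3)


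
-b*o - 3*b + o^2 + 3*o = (-b + o)*(o + 3)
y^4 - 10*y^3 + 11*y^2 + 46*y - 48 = (y - 8)*(y - 3)*(y - 1)*(y + 2)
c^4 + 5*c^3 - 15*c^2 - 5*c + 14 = (c - 2)*(c - 1)*(c + 1)*(c + 7)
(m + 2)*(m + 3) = m^2 + 5*m + 6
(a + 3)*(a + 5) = a^2 + 8*a + 15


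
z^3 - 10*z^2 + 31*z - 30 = (z - 5)*(z - 3)*(z - 2)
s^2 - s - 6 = (s - 3)*(s + 2)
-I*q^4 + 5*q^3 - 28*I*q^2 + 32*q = q*(q - 4*I)*(q + 8*I)*(-I*q + 1)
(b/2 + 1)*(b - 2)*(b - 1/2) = b^3/2 - b^2/4 - 2*b + 1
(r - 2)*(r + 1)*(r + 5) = r^3 + 4*r^2 - 7*r - 10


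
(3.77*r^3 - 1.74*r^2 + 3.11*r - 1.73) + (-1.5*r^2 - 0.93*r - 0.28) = 3.77*r^3 - 3.24*r^2 + 2.18*r - 2.01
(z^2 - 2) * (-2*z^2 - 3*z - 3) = -2*z^4 - 3*z^3 + z^2 + 6*z + 6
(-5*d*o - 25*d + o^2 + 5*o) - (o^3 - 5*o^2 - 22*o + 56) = -5*d*o - 25*d - o^3 + 6*o^2 + 27*o - 56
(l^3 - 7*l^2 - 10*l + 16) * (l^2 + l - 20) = l^5 - 6*l^4 - 37*l^3 + 146*l^2 + 216*l - 320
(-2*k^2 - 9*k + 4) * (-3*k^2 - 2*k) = 6*k^4 + 31*k^3 + 6*k^2 - 8*k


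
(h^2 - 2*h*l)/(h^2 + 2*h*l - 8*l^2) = h/(h + 4*l)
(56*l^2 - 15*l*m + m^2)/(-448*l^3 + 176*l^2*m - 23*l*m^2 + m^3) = -1/(8*l - m)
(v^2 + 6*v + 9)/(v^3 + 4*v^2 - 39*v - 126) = (v + 3)/(v^2 + v - 42)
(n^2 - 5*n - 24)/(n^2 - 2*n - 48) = (n + 3)/(n + 6)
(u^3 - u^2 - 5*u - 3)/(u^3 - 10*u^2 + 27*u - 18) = (u^2 + 2*u + 1)/(u^2 - 7*u + 6)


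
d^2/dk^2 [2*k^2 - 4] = 4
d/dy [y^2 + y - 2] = 2*y + 1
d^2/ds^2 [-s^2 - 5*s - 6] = -2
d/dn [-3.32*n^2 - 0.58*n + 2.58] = -6.64*n - 0.58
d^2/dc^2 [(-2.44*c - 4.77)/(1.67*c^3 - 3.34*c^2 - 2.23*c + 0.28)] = (-40.829496*c^5 - 77.977644*c^4 + 353.08476*c^3 - 198.998202*c^2 - 213.4761*c - 59.410346)/(4.657463*c^9 - 27.944778*c^8 + 37.231815*c^7 + 39.713936*c^6 - 59.087439*c^5 - 46.714242*c^4 + 1.816193*c^3 + 3.391668*c^2 - 0.524496*c + 0.021952)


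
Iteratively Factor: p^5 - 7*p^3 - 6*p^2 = (p)*(p^4 - 7*p^2 - 6*p) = p*(p + 1)*(p^3 - p^2 - 6*p) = p*(p - 3)*(p + 1)*(p^2 + 2*p) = p*(p - 3)*(p + 1)*(p + 2)*(p)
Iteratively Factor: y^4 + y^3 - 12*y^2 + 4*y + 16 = (y - 2)*(y^3 + 3*y^2 - 6*y - 8) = (y - 2)*(y + 1)*(y^2 + 2*y - 8) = (y - 2)^2*(y + 1)*(y + 4)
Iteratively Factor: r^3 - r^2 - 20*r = (r + 4)*(r^2 - 5*r) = (r - 5)*(r + 4)*(r)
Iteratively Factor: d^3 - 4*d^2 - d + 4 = (d + 1)*(d^2 - 5*d + 4) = (d - 4)*(d + 1)*(d - 1)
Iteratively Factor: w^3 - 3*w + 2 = (w - 1)*(w^2 + w - 2) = (w - 1)*(w + 2)*(w - 1)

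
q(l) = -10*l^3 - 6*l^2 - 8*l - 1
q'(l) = -30*l^2 - 12*l - 8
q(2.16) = -147.05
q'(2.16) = -173.89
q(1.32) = -45.01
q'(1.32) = -76.11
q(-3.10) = 264.05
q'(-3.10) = -259.10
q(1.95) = -113.56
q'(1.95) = -145.48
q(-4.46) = 802.50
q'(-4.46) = -551.23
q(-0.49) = 2.66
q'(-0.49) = -9.32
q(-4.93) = 1090.84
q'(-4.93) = -677.99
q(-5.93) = 1920.73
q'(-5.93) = -991.79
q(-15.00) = 32519.00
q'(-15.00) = -6578.00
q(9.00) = -7849.00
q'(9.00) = -2546.00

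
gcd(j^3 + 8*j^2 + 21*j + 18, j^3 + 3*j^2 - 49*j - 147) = j + 3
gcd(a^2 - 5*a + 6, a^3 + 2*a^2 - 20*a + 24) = a - 2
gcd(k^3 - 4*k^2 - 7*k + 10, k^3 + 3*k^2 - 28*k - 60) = k^2 - 3*k - 10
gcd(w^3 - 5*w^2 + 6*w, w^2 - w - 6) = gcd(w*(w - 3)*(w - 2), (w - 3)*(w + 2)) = w - 3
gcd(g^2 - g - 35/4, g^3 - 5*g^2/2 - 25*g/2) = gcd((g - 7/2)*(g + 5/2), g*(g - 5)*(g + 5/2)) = g + 5/2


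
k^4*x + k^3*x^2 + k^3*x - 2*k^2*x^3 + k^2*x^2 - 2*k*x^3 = k*(k - x)*(k + 2*x)*(k*x + x)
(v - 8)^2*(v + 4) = v^3 - 12*v^2 + 256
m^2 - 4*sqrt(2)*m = m*(m - 4*sqrt(2))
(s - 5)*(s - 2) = s^2 - 7*s + 10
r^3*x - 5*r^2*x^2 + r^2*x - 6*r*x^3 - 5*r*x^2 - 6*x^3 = (r - 6*x)*(r + x)*(r*x + x)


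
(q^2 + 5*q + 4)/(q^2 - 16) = (q + 1)/(q - 4)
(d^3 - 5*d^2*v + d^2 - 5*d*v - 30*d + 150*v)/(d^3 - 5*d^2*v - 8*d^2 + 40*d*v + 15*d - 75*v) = (d + 6)/(d - 3)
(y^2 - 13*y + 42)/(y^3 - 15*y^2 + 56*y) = (y - 6)/(y*(y - 8))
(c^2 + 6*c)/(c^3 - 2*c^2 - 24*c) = (c + 6)/(c^2 - 2*c - 24)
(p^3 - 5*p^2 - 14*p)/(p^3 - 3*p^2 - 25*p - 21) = p*(p + 2)/(p^2 + 4*p + 3)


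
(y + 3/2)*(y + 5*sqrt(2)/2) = y^2 + 3*y/2 + 5*sqrt(2)*y/2 + 15*sqrt(2)/4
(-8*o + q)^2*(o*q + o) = 64*o^3*q + 64*o^3 - 16*o^2*q^2 - 16*o^2*q + o*q^3 + o*q^2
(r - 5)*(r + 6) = r^2 + r - 30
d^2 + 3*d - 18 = (d - 3)*(d + 6)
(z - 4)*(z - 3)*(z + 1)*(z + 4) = z^4 - 2*z^3 - 19*z^2 + 32*z + 48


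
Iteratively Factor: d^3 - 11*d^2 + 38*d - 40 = (d - 4)*(d^2 - 7*d + 10) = (d - 4)*(d - 2)*(d - 5)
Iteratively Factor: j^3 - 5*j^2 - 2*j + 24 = (j + 2)*(j^2 - 7*j + 12) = (j - 4)*(j + 2)*(j - 3)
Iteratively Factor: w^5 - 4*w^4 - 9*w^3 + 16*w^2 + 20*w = (w + 2)*(w^4 - 6*w^3 + 3*w^2 + 10*w) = (w + 1)*(w + 2)*(w^3 - 7*w^2 + 10*w) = w*(w + 1)*(w + 2)*(w^2 - 7*w + 10) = w*(w - 5)*(w + 1)*(w + 2)*(w - 2)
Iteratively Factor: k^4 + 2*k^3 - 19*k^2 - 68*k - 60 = (k + 2)*(k^3 - 19*k - 30) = (k + 2)^2*(k^2 - 2*k - 15) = (k - 5)*(k + 2)^2*(k + 3)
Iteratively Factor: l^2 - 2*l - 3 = (l + 1)*(l - 3)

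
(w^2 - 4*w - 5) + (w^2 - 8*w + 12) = 2*w^2 - 12*w + 7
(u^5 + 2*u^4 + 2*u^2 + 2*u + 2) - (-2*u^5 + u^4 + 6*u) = 3*u^5 + u^4 + 2*u^2 - 4*u + 2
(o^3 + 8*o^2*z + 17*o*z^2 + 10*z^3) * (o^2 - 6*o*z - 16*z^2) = o^5 + 2*o^4*z - 47*o^3*z^2 - 220*o^2*z^3 - 332*o*z^4 - 160*z^5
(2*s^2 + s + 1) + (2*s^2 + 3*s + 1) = 4*s^2 + 4*s + 2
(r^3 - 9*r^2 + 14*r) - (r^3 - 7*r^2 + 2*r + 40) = -2*r^2 + 12*r - 40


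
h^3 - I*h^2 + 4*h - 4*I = (h - 2*I)*(h - I)*(h + 2*I)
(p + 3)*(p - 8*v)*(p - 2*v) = p^3 - 10*p^2*v + 3*p^2 + 16*p*v^2 - 30*p*v + 48*v^2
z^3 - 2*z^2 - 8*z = z*(z - 4)*(z + 2)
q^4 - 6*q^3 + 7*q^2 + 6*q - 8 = (q - 4)*(q - 2)*(q - 1)*(q + 1)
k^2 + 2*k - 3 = (k - 1)*(k + 3)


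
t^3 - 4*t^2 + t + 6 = (t - 3)*(t - 2)*(t + 1)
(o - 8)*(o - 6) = o^2 - 14*o + 48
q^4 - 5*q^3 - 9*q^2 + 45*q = q*(q - 5)*(q - 3)*(q + 3)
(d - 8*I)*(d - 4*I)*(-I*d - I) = -I*d^3 - 12*d^2 - I*d^2 - 12*d + 32*I*d + 32*I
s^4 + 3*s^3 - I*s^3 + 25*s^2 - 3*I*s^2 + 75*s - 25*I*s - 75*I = (s + 3)*(s - 5*I)*(s - I)*(s + 5*I)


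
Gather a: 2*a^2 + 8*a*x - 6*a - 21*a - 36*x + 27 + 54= 2*a^2 + a*(8*x - 27) - 36*x + 81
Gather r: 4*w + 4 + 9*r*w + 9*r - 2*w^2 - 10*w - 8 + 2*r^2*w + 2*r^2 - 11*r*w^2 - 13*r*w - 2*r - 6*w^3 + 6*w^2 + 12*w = r^2*(2*w + 2) + r*(-11*w^2 - 4*w + 7) - 6*w^3 + 4*w^2 + 6*w - 4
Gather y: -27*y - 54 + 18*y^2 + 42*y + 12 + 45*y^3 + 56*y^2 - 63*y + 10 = 45*y^3 + 74*y^2 - 48*y - 32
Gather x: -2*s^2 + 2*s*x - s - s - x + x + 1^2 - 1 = -2*s^2 + 2*s*x - 2*s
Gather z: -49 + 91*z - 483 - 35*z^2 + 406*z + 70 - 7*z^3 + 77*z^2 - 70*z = -7*z^3 + 42*z^2 + 427*z - 462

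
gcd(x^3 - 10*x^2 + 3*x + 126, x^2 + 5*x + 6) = x + 3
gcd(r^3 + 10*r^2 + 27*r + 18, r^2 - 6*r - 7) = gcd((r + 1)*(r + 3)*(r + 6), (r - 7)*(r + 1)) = r + 1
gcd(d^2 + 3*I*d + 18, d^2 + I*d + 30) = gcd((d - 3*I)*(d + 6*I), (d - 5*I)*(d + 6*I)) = d + 6*I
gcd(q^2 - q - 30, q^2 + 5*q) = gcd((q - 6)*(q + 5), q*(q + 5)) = q + 5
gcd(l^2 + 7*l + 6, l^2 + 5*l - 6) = l + 6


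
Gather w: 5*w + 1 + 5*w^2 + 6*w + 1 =5*w^2 + 11*w + 2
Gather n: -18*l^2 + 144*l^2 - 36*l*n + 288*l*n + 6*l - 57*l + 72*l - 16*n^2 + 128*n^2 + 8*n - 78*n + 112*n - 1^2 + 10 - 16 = 126*l^2 + 21*l + 112*n^2 + n*(252*l + 42) - 7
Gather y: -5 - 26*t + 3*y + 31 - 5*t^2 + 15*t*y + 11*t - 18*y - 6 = -5*t^2 - 15*t + y*(15*t - 15) + 20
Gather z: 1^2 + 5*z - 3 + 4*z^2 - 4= 4*z^2 + 5*z - 6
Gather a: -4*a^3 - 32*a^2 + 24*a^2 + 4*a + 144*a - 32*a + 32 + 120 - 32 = -4*a^3 - 8*a^2 + 116*a + 120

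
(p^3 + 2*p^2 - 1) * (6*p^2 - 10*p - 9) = 6*p^5 + 2*p^4 - 29*p^3 - 24*p^2 + 10*p + 9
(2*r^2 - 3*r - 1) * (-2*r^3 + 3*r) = -4*r^5 + 6*r^4 + 8*r^3 - 9*r^2 - 3*r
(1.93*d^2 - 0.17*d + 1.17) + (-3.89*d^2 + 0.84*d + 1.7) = -1.96*d^2 + 0.67*d + 2.87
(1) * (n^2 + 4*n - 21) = n^2 + 4*n - 21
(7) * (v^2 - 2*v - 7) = 7*v^2 - 14*v - 49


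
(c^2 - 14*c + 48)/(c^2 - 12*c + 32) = (c - 6)/(c - 4)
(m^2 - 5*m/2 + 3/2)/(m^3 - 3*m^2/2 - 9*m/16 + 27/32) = 16*(m - 1)/(16*m^2 - 9)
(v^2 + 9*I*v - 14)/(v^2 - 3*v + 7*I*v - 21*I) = (v + 2*I)/(v - 3)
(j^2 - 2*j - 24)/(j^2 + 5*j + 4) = (j - 6)/(j + 1)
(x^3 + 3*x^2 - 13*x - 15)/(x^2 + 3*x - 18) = (x^2 + 6*x + 5)/(x + 6)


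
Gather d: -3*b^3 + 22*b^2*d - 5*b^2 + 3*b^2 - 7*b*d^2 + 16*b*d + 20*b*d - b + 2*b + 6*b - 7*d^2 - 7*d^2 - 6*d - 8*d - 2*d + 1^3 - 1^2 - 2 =-3*b^3 - 2*b^2 + 7*b + d^2*(-7*b - 14) + d*(22*b^2 + 36*b - 16) - 2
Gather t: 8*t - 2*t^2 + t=-2*t^2 + 9*t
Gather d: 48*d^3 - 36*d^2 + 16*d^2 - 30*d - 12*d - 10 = 48*d^3 - 20*d^2 - 42*d - 10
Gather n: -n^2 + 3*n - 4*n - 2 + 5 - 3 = -n^2 - n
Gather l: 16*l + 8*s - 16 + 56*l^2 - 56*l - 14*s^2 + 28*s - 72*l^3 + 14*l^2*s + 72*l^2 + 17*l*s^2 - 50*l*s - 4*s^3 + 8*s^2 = -72*l^3 + l^2*(14*s + 128) + l*(17*s^2 - 50*s - 40) - 4*s^3 - 6*s^2 + 36*s - 16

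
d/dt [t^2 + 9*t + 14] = 2*t + 9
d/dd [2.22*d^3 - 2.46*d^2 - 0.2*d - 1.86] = 6.66*d^2 - 4.92*d - 0.2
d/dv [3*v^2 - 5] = 6*v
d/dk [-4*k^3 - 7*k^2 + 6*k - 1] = -12*k^2 - 14*k + 6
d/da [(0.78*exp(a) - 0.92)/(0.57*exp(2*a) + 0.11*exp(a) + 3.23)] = (-0.4446*exp(2*a) + 1.0488*exp(a) + 2.6206)*exp(a)/(0.3249*exp(4*a) + 0.1254*exp(3*a) + 3.6943*exp(2*a) + 0.7106*exp(a) + 10.4329)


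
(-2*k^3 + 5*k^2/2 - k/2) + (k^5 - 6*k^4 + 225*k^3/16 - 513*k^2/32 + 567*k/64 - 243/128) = k^5 - 6*k^4 + 193*k^3/16 - 433*k^2/32 + 535*k/64 - 243/128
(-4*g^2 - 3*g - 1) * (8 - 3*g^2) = 12*g^4 + 9*g^3 - 29*g^2 - 24*g - 8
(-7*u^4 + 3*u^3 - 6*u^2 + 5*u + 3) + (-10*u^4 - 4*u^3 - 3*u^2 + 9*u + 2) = -17*u^4 - u^3 - 9*u^2 + 14*u + 5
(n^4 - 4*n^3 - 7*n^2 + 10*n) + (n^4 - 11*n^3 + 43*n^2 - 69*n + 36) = 2*n^4 - 15*n^3 + 36*n^2 - 59*n + 36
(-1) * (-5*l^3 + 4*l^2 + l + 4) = 5*l^3 - 4*l^2 - l - 4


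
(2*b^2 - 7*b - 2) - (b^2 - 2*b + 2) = b^2 - 5*b - 4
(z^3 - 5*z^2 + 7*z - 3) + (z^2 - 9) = z^3 - 4*z^2 + 7*z - 12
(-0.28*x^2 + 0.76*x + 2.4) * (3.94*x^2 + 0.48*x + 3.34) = -1.1032*x^4 + 2.86*x^3 + 8.8856*x^2 + 3.6904*x + 8.016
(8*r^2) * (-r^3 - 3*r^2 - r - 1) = -8*r^5 - 24*r^4 - 8*r^3 - 8*r^2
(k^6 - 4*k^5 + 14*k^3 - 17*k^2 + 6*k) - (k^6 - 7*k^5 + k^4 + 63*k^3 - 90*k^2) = 3*k^5 - k^4 - 49*k^3 + 73*k^2 + 6*k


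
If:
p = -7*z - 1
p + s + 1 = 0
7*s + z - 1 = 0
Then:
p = -57/50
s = 7/50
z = 1/50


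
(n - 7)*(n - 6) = n^2 - 13*n + 42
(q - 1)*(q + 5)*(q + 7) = q^3 + 11*q^2 + 23*q - 35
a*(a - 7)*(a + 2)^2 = a^4 - 3*a^3 - 24*a^2 - 28*a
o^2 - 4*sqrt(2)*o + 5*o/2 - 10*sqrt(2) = (o + 5/2)*(o - 4*sqrt(2))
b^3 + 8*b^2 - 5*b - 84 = (b - 3)*(b + 4)*(b + 7)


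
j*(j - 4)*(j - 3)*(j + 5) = j^4 - 2*j^3 - 23*j^2 + 60*j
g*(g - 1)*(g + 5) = g^3 + 4*g^2 - 5*g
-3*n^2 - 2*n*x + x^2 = (-3*n + x)*(n + x)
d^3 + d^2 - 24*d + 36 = (d - 3)*(d - 2)*(d + 6)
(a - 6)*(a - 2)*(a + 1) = a^3 - 7*a^2 + 4*a + 12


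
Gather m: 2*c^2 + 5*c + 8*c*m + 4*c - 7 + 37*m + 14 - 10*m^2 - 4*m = 2*c^2 + 9*c - 10*m^2 + m*(8*c + 33) + 7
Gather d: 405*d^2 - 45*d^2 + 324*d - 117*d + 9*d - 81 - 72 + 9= 360*d^2 + 216*d - 144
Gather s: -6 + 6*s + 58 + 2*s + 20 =8*s + 72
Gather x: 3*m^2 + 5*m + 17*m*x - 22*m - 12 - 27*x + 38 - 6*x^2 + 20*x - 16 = 3*m^2 - 17*m - 6*x^2 + x*(17*m - 7) + 10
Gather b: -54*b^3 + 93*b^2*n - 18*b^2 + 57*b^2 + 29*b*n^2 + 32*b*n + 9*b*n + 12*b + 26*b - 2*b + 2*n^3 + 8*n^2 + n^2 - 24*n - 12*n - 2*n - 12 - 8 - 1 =-54*b^3 + b^2*(93*n + 39) + b*(29*n^2 + 41*n + 36) + 2*n^3 + 9*n^2 - 38*n - 21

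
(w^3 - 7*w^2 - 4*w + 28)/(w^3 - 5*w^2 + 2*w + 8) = (w^2 - 5*w - 14)/(w^2 - 3*w - 4)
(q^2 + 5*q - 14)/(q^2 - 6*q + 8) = (q + 7)/(q - 4)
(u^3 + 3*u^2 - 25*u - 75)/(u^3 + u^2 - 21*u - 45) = (u + 5)/(u + 3)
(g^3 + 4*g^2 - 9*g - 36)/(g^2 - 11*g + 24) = (g^2 + 7*g + 12)/(g - 8)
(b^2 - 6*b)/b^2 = (b - 6)/b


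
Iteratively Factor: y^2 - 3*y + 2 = (y - 1)*(y - 2)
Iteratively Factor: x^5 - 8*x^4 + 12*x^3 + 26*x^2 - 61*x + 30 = (x - 3)*(x^4 - 5*x^3 - 3*x^2 + 17*x - 10) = (x - 3)*(x - 1)*(x^3 - 4*x^2 - 7*x + 10) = (x - 3)*(x - 1)^2*(x^2 - 3*x - 10) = (x - 5)*(x - 3)*(x - 1)^2*(x + 2)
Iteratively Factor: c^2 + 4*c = (c)*(c + 4)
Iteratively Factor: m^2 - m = (m - 1)*(m)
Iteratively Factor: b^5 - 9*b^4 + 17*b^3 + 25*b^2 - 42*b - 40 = (b + 1)*(b^4 - 10*b^3 + 27*b^2 - 2*b - 40) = (b - 5)*(b + 1)*(b^3 - 5*b^2 + 2*b + 8) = (b - 5)*(b - 4)*(b + 1)*(b^2 - b - 2) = (b - 5)*(b - 4)*(b + 1)^2*(b - 2)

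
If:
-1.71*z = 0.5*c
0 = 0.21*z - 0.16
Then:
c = -2.61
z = 0.76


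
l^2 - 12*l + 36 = (l - 6)^2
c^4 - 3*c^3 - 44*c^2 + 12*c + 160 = (c - 8)*(c - 2)*(c + 2)*(c + 5)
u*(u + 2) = u^2 + 2*u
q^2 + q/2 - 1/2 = (q - 1/2)*(q + 1)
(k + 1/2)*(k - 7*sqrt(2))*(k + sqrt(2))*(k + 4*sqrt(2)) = k^4 - 2*sqrt(2)*k^3 + k^3/2 - 62*k^2 - sqrt(2)*k^2 - 56*sqrt(2)*k - 31*k - 28*sqrt(2)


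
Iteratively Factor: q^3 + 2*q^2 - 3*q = (q - 1)*(q^2 + 3*q) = q*(q - 1)*(q + 3)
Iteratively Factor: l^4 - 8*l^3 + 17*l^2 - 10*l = (l)*(l^3 - 8*l^2 + 17*l - 10) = l*(l - 5)*(l^2 - 3*l + 2) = l*(l - 5)*(l - 1)*(l - 2)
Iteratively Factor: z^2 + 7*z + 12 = (z + 4)*(z + 3)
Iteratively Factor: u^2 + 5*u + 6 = (u + 2)*(u + 3)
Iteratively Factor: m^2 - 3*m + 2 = (m - 2)*(m - 1)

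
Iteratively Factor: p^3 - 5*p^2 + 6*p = (p - 3)*(p^2 - 2*p) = (p - 3)*(p - 2)*(p)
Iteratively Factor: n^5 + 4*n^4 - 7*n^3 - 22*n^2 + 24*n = (n + 4)*(n^4 - 7*n^2 + 6*n) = n*(n + 4)*(n^3 - 7*n + 6) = n*(n - 1)*(n + 4)*(n^2 + n - 6) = n*(n - 2)*(n - 1)*(n + 4)*(n + 3)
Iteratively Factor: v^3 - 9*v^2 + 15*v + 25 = (v + 1)*(v^2 - 10*v + 25) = (v - 5)*(v + 1)*(v - 5)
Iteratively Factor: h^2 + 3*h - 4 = (h + 4)*(h - 1)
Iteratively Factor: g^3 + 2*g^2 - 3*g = (g - 1)*(g^2 + 3*g) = g*(g - 1)*(g + 3)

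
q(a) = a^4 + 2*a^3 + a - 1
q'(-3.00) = -53.00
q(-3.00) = 23.00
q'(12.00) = 7777.00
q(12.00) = 24203.00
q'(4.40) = 457.90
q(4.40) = 548.58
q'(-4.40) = -223.58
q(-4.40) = 199.04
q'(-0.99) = 3.00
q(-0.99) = -2.97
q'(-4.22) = -192.76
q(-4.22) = 161.62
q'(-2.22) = -13.19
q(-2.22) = -0.81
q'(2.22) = 74.33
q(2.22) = 47.39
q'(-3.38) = -84.91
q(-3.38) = 48.91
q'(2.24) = 76.06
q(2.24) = 48.90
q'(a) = 4*a^3 + 6*a^2 + 1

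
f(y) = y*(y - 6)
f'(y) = 2*y - 6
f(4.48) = -6.81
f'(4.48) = 2.96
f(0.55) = -3.00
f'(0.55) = -4.90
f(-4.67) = 49.83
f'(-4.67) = -15.34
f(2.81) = -8.96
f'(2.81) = -0.38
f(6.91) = 6.29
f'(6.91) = 7.82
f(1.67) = -7.23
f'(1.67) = -2.66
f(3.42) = -8.82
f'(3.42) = 0.84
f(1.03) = -5.12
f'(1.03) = -3.94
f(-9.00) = 135.00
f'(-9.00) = -24.00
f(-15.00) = 315.00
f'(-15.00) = -36.00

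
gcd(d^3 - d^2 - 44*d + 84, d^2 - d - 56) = d + 7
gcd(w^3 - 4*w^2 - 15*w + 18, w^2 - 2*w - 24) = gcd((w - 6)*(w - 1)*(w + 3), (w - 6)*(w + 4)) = w - 6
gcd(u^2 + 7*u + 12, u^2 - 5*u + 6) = 1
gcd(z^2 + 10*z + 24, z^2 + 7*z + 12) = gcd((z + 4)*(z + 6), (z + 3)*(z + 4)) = z + 4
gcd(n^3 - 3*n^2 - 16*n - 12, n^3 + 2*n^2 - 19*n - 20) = n + 1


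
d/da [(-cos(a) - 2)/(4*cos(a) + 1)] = -7*sin(a)/(4*cos(a) + 1)^2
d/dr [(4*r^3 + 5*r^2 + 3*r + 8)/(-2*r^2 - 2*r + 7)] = (-8*r^4 - 16*r^3 + 80*r^2 + 102*r + 37)/(4*r^4 + 8*r^3 - 24*r^2 - 28*r + 49)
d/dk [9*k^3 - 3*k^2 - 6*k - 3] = 27*k^2 - 6*k - 6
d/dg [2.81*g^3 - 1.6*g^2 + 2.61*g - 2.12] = 8.43*g^2 - 3.2*g + 2.61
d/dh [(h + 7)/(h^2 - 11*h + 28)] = (h^2 - 11*h - (h + 7)*(2*h - 11) + 28)/(h^2 - 11*h + 28)^2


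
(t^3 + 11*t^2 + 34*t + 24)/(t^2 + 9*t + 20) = (t^2 + 7*t + 6)/(t + 5)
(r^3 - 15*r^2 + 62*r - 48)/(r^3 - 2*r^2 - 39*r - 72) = (r^2 - 7*r + 6)/(r^2 + 6*r + 9)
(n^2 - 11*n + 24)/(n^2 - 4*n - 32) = (n - 3)/(n + 4)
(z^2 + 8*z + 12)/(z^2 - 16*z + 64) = (z^2 + 8*z + 12)/(z^2 - 16*z + 64)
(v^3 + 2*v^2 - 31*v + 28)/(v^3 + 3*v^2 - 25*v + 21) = (v - 4)/(v - 3)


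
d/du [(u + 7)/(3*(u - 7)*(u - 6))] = (-u^2 - 14*u + 133)/(3*(u^4 - 26*u^3 + 253*u^2 - 1092*u + 1764))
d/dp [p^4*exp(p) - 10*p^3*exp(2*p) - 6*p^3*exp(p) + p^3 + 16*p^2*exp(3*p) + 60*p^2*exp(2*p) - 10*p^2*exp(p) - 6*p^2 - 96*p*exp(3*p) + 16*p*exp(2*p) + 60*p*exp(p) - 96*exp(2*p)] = p^4*exp(p) - 20*p^3*exp(2*p) - 2*p^3*exp(p) + 48*p^2*exp(3*p) + 90*p^2*exp(2*p) - 28*p^2*exp(p) + 3*p^2 - 256*p*exp(3*p) + 152*p*exp(2*p) + 40*p*exp(p) - 12*p - 96*exp(3*p) - 176*exp(2*p) + 60*exp(p)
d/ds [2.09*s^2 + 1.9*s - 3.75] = 4.18*s + 1.9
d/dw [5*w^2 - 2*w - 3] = 10*w - 2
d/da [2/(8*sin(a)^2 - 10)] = -4*sin(2*a)/(2*cos(2*a) + 3)^2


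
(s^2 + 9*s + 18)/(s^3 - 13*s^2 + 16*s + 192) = (s + 6)/(s^2 - 16*s + 64)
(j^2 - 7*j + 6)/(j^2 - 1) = (j - 6)/(j + 1)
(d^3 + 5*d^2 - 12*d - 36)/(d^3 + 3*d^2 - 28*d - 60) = (d - 3)/(d - 5)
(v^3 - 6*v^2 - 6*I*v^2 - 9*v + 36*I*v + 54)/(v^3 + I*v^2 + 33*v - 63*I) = (v - 6)/(v + 7*I)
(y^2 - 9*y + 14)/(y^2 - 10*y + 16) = (y - 7)/(y - 8)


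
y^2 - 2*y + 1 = (y - 1)^2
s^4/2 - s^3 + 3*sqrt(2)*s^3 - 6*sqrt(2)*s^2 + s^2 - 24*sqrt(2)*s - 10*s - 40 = (s - 4)*(s + 5*sqrt(2))*(sqrt(2)*s/2 + 1)*(sqrt(2)*s/2 + sqrt(2))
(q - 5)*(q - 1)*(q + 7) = q^3 + q^2 - 37*q + 35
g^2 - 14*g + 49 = (g - 7)^2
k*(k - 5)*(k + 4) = k^3 - k^2 - 20*k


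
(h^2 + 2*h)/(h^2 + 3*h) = (h + 2)/(h + 3)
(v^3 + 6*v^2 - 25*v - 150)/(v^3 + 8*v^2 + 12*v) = (v^2 - 25)/(v*(v + 2))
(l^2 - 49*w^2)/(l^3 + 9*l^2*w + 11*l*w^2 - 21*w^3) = (-l + 7*w)/(-l^2 - 2*l*w + 3*w^2)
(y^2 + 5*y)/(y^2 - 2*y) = (y + 5)/(y - 2)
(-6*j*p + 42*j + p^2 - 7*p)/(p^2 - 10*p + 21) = (-6*j + p)/(p - 3)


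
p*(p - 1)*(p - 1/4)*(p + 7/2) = p^4 + 9*p^3/4 - 33*p^2/8 + 7*p/8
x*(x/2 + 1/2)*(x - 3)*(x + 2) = x^4/2 - 7*x^2/2 - 3*x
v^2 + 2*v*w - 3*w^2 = (v - w)*(v + 3*w)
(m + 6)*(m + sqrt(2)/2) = m^2 + sqrt(2)*m/2 + 6*m + 3*sqrt(2)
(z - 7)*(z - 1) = z^2 - 8*z + 7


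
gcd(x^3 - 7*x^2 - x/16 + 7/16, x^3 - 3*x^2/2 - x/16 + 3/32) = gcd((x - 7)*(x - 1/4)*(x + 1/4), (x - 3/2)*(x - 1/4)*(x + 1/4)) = x^2 - 1/16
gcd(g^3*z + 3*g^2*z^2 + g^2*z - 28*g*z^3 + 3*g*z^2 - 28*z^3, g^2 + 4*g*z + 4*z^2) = 1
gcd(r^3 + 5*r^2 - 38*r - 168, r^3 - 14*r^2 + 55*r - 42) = r - 6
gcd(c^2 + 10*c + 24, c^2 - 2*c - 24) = c + 4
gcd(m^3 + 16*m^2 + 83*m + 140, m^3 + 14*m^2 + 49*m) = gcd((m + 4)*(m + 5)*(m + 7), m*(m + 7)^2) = m + 7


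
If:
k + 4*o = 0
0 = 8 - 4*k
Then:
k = 2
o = -1/2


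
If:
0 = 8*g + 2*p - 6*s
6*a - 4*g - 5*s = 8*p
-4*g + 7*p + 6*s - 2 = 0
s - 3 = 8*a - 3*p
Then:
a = -19/70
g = -83/140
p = 17/35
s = -22/35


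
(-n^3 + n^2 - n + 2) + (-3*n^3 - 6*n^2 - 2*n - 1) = -4*n^3 - 5*n^2 - 3*n + 1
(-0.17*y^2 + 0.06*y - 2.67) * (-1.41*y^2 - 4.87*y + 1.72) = 0.2397*y^4 + 0.7433*y^3 + 3.1801*y^2 + 13.1061*y - 4.5924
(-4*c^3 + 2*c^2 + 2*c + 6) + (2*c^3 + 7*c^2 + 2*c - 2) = -2*c^3 + 9*c^2 + 4*c + 4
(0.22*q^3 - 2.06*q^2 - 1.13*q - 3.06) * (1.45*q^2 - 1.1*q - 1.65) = 0.319*q^5 - 3.229*q^4 + 0.2645*q^3 + 0.205*q^2 + 5.2305*q + 5.049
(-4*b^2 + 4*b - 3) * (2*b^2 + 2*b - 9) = -8*b^4 + 38*b^2 - 42*b + 27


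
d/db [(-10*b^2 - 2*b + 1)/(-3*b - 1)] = 5*(6*b^2 + 4*b + 1)/(9*b^2 + 6*b + 1)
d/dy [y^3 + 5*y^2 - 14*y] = 3*y^2 + 10*y - 14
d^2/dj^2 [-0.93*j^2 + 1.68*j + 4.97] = -1.86000000000000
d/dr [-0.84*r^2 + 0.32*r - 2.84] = 0.32 - 1.68*r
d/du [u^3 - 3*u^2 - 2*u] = 3*u^2 - 6*u - 2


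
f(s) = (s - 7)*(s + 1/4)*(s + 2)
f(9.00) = 203.50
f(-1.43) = 5.67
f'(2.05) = -22.12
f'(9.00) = 142.25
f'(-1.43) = 4.47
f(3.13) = -67.10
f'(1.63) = -22.76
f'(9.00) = 142.25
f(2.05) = -46.11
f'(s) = (s - 7)*(s + 1/4) + (s - 7)*(s + 2) + (s + 1/4)*(s + 2)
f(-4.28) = -103.65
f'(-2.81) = 35.13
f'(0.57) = -19.69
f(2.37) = -53.01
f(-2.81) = -20.34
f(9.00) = 203.50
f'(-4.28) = 80.37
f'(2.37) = -20.91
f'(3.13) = -15.59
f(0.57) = -13.55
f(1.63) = -36.65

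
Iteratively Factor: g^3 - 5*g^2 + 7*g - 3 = (g - 1)*(g^2 - 4*g + 3) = (g - 3)*(g - 1)*(g - 1)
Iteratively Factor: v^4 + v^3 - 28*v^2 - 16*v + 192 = (v + 4)*(v^3 - 3*v^2 - 16*v + 48) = (v + 4)^2*(v^2 - 7*v + 12) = (v - 3)*(v + 4)^2*(v - 4)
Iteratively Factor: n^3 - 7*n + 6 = (n - 2)*(n^2 + 2*n - 3) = (n - 2)*(n + 3)*(n - 1)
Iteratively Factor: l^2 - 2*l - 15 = (l - 5)*(l + 3)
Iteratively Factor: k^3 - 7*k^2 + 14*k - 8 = (k - 1)*(k^2 - 6*k + 8) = (k - 2)*(k - 1)*(k - 4)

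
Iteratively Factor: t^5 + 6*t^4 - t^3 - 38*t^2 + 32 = (t - 2)*(t^4 + 8*t^3 + 15*t^2 - 8*t - 16) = (t - 2)*(t - 1)*(t^3 + 9*t^2 + 24*t + 16) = (t - 2)*(t - 1)*(t + 4)*(t^2 + 5*t + 4) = (t - 2)*(t - 1)*(t + 4)^2*(t + 1)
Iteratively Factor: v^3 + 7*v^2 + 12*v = (v)*(v^2 + 7*v + 12) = v*(v + 3)*(v + 4)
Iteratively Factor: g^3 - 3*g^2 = (g - 3)*(g^2) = g*(g - 3)*(g)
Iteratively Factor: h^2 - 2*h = (h - 2)*(h)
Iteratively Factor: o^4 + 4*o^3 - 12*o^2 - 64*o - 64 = (o + 4)*(o^3 - 12*o - 16) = (o - 4)*(o + 4)*(o^2 + 4*o + 4) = (o - 4)*(o + 2)*(o + 4)*(o + 2)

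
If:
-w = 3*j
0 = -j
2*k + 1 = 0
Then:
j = 0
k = -1/2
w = 0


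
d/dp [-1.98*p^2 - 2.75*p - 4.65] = -3.96*p - 2.75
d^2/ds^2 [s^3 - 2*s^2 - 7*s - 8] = 6*s - 4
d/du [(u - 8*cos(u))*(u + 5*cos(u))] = 3*u*sin(u) + 2*u + 40*sin(2*u) - 3*cos(u)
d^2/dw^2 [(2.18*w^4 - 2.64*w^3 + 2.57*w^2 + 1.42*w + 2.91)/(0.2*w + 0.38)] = (0.5232*w^4 + 2.43968*w^3 + 2.573664*w^2 - 2.287296*w + 0.759176)/(0.008*w^3 + 0.0456*w^2 + 0.08664*w + 0.054872)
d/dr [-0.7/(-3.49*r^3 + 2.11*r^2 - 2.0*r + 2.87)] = (-7.329*r^2 + 2.954*r - 1.4)/(3.49*r^3 - 2.11*r^2 + 2.0*r - 2.87)^2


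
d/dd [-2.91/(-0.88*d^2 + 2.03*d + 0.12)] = (5.9073 - 5.1216*d)/(-0.88*d^2 + 2.03*d + 0.12)^2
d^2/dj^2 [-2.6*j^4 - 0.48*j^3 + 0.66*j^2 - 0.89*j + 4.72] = -31.2*j^2 - 2.88*j + 1.32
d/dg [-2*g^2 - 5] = -4*g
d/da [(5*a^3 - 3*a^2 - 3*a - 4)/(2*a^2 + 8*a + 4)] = (5*a^4 + 40*a^3 + 21*a^2 - 4*a + 10)/(2*(a^4 + 8*a^3 + 20*a^2 + 16*a + 4))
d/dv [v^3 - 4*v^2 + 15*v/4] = 3*v^2 - 8*v + 15/4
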